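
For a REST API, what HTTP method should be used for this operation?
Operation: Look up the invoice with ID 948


GET = read, POST = create, PUT = update/replace, DELETE = remove
This operation is a read.
GET


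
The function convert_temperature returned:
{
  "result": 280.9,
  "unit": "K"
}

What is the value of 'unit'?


K


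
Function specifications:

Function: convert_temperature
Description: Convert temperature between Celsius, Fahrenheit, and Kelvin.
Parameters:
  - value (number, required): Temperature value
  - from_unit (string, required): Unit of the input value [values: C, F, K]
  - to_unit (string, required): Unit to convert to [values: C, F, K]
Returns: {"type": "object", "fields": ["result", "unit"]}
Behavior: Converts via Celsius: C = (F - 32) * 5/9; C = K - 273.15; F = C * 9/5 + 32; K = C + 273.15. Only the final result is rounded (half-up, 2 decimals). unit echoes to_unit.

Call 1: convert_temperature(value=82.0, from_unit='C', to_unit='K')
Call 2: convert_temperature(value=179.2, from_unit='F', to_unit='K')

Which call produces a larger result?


Call 1:
  Input already in C: 82
  To K: 82 + 273.15 = 355.15
  Round to 2 decimals: 355.15
  -> 355.15 K
Call 2:
  To C: (179.2 - 32) * 5/9 = 81.777778
  To K: 81.777778 + 273.15 = 354.927778
  Round to 2 decimals: 354.93
  -> 354.93 K
Call 1 (355.15 K)


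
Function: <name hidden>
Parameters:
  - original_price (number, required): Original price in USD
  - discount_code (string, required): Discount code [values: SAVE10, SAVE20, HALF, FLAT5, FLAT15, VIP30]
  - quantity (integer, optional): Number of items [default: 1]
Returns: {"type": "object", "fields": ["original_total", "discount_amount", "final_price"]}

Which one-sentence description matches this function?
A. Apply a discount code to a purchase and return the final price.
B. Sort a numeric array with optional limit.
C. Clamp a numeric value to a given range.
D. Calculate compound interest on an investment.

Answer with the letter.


Parameters original_price, discount_code, quantity and return ["original_total", "discount_amount", "final_price"] fit: Apply a discount code to a purchase and return the final price.
A


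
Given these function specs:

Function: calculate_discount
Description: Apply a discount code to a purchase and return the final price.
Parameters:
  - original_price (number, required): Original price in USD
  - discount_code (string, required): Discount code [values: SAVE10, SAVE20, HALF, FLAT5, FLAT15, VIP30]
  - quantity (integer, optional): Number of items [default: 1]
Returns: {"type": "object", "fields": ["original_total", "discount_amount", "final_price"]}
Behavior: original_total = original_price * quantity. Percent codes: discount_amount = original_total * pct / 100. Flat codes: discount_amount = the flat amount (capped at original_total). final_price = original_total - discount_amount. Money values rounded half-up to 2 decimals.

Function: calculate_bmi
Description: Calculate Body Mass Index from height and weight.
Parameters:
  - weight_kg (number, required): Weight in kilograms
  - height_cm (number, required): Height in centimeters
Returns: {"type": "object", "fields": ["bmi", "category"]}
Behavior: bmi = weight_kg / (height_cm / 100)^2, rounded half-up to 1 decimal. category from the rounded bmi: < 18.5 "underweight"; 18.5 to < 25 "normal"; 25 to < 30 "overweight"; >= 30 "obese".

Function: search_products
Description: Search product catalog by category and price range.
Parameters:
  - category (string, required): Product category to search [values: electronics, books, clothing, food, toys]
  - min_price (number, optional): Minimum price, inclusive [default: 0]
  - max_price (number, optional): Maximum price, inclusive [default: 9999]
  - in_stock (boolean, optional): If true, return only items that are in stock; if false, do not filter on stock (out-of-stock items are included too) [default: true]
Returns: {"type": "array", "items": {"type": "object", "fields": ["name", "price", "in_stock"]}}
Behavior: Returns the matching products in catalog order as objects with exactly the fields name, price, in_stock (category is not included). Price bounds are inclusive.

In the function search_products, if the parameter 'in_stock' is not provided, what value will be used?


The search_products spec declares:
  - in_stock (boolean, optional): If true, return only items that are in stock; if false, do not filter on stock (out-of-stock items are included too) [default: true]
Default:
true


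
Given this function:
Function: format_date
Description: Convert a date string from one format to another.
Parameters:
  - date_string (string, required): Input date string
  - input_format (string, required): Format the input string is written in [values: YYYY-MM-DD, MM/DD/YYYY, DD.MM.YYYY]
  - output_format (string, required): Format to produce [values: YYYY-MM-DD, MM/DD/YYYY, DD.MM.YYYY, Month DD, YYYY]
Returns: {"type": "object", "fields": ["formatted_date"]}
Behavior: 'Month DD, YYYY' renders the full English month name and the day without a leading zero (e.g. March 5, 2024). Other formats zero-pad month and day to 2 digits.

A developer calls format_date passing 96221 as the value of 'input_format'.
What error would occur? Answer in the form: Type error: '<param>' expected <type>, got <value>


Spec: 'input_format' is declared as string; 96221 is an integer.
Type error: 'input_format' expected string, got 96221


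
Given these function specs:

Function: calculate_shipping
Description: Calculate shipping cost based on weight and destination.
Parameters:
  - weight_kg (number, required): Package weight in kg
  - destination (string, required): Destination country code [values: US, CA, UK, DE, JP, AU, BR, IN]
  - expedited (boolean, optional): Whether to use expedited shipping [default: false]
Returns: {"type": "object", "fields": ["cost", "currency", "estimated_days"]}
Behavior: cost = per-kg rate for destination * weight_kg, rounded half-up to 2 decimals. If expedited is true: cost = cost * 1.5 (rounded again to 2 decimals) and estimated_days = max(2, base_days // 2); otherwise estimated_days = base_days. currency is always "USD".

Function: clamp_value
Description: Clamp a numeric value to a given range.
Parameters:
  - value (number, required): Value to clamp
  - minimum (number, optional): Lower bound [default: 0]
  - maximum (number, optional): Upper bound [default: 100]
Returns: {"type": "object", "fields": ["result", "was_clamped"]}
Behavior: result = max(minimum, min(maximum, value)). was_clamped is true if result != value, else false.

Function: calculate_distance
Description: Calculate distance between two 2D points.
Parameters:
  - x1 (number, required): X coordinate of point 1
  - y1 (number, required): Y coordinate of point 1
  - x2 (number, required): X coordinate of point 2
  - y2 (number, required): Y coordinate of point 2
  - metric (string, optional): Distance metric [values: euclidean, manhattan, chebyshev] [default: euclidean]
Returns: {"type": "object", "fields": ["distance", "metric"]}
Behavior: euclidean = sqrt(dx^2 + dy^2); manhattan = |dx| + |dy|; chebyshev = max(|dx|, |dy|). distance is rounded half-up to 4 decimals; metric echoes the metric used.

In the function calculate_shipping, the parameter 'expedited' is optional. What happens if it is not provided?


The calculate_shipping spec declares:
  - expedited (boolean, optional): Whether to use expedited shipping [default: false]
It defaults to false


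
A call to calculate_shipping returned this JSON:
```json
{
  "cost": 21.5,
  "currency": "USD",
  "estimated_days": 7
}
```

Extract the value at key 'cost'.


21.5


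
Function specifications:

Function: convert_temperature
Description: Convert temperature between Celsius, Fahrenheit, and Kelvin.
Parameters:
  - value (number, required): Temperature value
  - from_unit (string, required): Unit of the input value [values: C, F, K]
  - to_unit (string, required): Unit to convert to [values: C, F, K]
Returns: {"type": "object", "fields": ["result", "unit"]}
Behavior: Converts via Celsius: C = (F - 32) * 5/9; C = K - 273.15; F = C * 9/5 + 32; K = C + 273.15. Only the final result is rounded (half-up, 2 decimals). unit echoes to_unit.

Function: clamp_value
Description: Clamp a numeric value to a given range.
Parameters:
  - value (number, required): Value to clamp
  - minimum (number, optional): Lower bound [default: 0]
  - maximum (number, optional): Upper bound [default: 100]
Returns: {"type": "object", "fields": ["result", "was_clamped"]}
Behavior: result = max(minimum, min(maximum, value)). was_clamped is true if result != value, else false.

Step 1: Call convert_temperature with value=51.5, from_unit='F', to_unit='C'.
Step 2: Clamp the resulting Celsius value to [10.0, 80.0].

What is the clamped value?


Step 1: convert_temperature(value=51.5, from_unit=F, to_unit=C)
  To C: (51.5 - 32) * 5/9 = 10.833333
  Target is C: 10.833333
  Round to 2 decimals: 10.83
  -> result = 10.83 C
Step 2: clamp_value(value=10.83, minimum=10.0, maximum=80.0)
  result = max(10.0, min(80.0, 10.83)) = max(10.0, 10.83) = 10.83
  was_clamped = (10.83 != 10.83) = false
  -> result = 10.83
10.83


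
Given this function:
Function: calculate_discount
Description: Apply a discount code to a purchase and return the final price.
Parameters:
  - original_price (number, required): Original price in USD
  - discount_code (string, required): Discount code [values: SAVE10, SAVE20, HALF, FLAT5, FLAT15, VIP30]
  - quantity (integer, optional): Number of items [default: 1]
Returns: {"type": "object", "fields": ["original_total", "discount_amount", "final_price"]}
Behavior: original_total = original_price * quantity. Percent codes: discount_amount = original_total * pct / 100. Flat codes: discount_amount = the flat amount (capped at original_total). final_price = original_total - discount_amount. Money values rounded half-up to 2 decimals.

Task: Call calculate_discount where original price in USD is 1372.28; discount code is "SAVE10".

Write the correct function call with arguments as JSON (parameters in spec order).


Mapping each described value to its parameter name:
  'Original price in USD' -> original_price = 1372.28
  'Discount code' -> discount_code = "SAVE10"
calculate_discount({"original_price": 1372.28, "discount_code": "SAVE10"})


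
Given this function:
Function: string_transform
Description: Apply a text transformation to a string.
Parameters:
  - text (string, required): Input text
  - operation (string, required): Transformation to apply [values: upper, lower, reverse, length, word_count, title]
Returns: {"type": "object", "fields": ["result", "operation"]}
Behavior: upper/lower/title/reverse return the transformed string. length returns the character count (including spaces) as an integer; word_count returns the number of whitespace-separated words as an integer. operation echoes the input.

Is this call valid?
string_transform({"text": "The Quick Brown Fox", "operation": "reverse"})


Checking all required parameters present and types match... All valid.
Valid


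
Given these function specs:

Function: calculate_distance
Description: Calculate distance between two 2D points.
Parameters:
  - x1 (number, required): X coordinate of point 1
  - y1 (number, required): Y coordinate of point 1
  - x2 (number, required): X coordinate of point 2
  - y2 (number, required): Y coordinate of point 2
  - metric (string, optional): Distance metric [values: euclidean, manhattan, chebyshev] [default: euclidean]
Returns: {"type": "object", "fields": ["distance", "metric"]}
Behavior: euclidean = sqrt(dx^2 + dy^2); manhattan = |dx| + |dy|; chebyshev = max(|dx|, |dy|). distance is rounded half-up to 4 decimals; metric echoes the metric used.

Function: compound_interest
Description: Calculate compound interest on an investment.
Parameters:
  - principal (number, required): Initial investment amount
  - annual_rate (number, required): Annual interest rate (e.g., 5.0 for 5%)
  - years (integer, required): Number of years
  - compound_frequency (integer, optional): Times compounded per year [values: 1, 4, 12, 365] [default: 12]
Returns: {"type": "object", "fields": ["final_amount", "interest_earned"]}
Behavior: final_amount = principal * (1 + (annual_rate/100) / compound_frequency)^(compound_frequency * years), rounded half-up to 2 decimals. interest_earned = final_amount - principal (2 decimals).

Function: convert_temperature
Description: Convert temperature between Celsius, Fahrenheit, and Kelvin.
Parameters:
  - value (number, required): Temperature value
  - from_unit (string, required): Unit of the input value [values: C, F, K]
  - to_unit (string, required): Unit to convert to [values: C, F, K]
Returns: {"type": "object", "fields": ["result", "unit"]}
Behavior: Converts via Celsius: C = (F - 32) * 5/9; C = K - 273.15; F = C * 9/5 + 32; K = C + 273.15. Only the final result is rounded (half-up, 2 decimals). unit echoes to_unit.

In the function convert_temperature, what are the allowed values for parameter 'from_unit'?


The convert_temperature spec declares:
  - from_unit (string, required): Unit of the input value [values: C, F, K]
Allowed values:
C, F, K


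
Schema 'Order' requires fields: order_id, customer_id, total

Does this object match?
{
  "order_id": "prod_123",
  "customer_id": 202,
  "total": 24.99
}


Checking required fields... All present.
Valid - all required fields present


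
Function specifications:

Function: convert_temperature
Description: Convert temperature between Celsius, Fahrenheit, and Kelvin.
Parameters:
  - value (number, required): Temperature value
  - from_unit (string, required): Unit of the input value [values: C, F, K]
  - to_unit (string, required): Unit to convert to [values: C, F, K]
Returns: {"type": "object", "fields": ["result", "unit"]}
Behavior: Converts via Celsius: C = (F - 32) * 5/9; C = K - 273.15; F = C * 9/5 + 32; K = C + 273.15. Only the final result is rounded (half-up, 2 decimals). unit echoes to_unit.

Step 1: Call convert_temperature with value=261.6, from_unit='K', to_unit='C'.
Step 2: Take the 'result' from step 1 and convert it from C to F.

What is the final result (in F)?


Step 1: convert_temperature(value=261.6, from_unit=K, to_unit=C)
  To C: 261.6 - 273.15 = -11.55
  Target is C: -11.55
  Round to 2 decimals: -11.55
  -> result = -11.55 C
Step 2: convert_temperature(value=-11.55, from_unit=C, to_unit=F)
  Input already in C: -11.55
  To F: -11.55 * 9/5 + 32 = 11.21
  Round to 2 decimals: 11.21
  -> result = 11.21 F
11.21 F


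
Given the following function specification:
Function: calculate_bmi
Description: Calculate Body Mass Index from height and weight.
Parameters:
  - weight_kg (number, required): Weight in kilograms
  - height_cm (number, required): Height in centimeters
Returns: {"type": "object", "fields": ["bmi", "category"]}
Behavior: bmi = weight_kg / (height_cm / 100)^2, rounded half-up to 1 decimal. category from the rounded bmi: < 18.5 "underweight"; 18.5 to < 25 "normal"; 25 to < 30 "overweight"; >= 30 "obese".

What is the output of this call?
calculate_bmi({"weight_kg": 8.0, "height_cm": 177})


height_m = 177 / 100 = 1.77
bmi = 8.0 / 1.77^2 = 8.0 / 3.1329 = 2.553545 -> 2.6
2.6 < 18.5 -> underweight
Output:
{"bmi": 2.6, "category": "underweight"}


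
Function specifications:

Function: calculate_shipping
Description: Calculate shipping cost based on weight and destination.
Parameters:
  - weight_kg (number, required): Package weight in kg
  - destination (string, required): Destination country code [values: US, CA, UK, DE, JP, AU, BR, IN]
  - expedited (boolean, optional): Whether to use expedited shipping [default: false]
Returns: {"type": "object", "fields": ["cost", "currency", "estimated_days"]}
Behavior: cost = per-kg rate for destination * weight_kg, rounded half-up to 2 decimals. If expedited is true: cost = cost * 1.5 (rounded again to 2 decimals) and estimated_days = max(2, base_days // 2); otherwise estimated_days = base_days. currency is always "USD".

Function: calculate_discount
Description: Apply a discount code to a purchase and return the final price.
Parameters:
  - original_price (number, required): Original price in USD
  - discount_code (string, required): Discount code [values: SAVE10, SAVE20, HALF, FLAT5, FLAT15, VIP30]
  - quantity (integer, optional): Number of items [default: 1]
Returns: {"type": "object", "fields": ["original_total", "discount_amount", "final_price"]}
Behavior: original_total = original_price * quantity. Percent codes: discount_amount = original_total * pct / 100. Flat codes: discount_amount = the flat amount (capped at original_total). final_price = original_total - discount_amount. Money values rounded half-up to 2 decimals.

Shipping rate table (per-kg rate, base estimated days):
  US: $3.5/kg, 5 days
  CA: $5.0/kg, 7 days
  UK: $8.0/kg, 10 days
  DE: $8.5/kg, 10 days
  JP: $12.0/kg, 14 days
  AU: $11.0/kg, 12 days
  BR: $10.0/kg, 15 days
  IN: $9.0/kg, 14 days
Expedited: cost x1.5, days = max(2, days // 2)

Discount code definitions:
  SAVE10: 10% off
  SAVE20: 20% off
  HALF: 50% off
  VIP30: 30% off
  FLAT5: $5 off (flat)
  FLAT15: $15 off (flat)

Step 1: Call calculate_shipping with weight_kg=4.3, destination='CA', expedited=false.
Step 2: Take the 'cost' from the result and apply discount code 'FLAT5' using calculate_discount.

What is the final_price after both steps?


Step 1: calculate_shipping(weight_kg=4.3, destination=CA, expedited=false)
  Rate for CA: $5.0/kg, base 7 days
  cost = 5.0 * 4.3 = 21.5 -> 21.50
  expedited not set/false: estimated_days = 7
  -> cost = 21.50 USD
Step 2: calculate_discount(original_price=21.5, discount_code=FLAT5, quantity=1)
  original_total = 21.5 * 1 = 21.50
  FLAT5 = $5 flat: discount_amount = min(5.00, 21.50) = 5.00
  final_price = 21.50 - 5.00 = 16.50
  -> final_price = 16.50
$16.50


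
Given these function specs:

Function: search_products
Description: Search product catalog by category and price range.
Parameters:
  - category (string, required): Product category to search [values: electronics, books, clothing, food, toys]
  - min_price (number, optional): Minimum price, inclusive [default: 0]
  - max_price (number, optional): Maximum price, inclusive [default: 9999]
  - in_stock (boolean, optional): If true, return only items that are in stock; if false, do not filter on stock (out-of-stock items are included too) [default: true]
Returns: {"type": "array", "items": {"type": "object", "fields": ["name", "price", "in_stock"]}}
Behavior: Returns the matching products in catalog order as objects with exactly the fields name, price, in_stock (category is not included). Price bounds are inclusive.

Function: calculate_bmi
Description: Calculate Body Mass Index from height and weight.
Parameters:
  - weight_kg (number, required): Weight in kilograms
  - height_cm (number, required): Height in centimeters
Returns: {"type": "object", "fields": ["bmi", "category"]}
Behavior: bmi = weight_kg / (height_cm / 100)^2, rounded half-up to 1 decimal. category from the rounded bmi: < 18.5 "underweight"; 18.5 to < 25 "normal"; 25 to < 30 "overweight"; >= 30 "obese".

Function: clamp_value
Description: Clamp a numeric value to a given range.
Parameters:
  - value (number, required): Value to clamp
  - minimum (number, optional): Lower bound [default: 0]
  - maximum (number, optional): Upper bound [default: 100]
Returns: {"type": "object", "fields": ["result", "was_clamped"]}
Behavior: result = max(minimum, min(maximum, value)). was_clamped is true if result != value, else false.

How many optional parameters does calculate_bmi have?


Parameters of calculate_bmi: weight_kg (required), height_cm (required)
Optional count:
0


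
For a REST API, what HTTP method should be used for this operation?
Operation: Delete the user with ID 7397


GET = read, POST = create, PUT = update/replace, DELETE = remove
This operation is a removal.
DELETE


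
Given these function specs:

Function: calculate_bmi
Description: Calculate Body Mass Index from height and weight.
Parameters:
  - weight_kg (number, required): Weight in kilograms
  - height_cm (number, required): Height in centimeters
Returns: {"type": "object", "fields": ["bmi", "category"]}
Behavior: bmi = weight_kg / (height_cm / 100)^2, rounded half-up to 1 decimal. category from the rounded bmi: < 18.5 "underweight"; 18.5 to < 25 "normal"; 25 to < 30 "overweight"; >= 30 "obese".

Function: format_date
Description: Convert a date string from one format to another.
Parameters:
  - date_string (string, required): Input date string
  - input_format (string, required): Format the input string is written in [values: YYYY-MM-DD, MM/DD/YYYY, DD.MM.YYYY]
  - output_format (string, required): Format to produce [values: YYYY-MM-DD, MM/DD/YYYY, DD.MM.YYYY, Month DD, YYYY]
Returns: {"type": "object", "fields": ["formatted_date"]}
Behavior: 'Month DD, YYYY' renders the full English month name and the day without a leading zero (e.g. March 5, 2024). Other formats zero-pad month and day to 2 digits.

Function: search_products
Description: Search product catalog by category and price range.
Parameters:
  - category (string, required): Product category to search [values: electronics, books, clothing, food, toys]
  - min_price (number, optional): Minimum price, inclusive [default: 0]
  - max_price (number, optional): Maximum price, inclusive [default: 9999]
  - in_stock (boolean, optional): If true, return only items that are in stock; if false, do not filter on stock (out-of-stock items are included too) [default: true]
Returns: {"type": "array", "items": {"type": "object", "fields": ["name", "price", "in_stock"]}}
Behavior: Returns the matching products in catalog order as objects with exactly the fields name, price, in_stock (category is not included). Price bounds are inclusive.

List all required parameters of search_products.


Parameters of search_products and their required/optional flag:
  category: required
  min_price: optional
  max_price: optional
  in_stock: optional
category


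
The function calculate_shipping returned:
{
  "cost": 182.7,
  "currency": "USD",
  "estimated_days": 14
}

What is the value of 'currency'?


USD


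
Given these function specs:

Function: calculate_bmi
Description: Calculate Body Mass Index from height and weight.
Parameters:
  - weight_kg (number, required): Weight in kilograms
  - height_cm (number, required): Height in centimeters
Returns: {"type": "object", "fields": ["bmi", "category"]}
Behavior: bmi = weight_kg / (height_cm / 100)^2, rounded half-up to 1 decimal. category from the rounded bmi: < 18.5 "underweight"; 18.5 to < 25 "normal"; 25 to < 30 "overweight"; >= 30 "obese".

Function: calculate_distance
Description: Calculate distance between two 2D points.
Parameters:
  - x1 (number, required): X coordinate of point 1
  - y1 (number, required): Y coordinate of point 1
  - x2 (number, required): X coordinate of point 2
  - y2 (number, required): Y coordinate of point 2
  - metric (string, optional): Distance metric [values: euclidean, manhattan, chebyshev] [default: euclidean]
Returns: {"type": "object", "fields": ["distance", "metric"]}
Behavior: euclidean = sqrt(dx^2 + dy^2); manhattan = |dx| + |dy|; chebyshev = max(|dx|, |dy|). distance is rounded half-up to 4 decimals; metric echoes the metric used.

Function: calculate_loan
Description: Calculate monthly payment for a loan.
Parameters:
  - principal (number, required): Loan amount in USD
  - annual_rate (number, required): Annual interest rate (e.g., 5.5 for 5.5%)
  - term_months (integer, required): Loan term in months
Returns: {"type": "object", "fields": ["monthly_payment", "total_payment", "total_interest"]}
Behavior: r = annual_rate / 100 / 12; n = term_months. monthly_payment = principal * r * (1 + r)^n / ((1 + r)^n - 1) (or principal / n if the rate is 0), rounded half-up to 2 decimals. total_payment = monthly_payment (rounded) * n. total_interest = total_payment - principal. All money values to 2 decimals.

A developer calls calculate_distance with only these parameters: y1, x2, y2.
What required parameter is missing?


Required parameters: x1, y1, x2, y2
Provided: y1, x2, y2
Missing: x1
x1


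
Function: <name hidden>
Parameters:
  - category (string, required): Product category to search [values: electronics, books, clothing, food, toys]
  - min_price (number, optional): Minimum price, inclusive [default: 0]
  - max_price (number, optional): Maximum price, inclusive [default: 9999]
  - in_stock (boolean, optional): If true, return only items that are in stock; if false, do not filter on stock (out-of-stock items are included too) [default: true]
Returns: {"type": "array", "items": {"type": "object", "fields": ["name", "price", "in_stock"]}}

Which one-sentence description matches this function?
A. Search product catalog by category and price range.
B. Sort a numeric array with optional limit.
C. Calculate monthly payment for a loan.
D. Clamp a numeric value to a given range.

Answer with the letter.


Parameters category, min_price, max_price, in_stock and return "array" fit: Search product catalog by category and price range.
A


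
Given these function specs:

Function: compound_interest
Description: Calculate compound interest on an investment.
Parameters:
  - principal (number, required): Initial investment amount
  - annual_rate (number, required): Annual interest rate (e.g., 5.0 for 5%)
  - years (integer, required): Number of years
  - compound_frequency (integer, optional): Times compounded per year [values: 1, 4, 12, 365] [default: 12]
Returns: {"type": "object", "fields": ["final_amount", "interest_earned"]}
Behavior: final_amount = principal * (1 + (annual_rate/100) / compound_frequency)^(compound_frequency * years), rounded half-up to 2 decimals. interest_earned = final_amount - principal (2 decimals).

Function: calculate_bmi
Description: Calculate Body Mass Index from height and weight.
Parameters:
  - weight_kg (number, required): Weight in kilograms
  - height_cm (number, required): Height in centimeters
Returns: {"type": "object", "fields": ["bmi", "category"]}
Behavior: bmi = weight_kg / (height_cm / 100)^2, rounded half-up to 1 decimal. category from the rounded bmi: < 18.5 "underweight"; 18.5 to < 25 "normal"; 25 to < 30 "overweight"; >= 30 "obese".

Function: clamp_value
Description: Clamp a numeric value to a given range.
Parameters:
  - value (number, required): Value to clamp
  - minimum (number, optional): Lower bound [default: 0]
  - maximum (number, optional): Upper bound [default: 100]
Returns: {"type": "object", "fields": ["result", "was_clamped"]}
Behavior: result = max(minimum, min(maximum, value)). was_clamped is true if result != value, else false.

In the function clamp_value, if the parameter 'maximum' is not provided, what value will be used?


The clamp_value spec declares:
  - maximum (number, optional): Upper bound [default: 100]
Default:
100


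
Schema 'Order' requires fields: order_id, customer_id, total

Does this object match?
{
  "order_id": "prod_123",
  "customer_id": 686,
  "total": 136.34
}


Checking required fields... All present.
Valid - all required fields present


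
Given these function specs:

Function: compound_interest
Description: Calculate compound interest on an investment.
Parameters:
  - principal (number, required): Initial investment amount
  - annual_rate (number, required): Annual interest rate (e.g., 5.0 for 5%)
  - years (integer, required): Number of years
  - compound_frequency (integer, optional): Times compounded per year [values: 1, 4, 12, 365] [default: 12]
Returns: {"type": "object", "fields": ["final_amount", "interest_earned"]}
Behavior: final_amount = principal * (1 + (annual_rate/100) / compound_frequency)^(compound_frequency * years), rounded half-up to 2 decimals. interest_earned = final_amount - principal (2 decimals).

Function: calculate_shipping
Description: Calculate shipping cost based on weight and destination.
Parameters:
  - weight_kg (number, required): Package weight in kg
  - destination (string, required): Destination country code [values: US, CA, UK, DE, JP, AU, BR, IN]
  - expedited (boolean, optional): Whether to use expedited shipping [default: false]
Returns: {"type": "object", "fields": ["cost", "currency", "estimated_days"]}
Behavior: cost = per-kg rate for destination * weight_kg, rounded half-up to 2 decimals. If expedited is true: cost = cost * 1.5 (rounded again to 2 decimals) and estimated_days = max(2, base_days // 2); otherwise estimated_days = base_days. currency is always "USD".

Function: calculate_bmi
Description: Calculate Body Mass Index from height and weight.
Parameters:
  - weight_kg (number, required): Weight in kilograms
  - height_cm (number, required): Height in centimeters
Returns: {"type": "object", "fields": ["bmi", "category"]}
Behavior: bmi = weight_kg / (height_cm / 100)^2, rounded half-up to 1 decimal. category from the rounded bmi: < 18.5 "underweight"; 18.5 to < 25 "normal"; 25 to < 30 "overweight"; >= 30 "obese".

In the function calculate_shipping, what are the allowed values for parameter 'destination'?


The calculate_shipping spec declares:
  - destination (string, required): Destination country code [values: US, CA, UK, DE, JP, AU, BR, IN]
Allowed values:
US, CA, UK, DE, JP, AU, BR, IN


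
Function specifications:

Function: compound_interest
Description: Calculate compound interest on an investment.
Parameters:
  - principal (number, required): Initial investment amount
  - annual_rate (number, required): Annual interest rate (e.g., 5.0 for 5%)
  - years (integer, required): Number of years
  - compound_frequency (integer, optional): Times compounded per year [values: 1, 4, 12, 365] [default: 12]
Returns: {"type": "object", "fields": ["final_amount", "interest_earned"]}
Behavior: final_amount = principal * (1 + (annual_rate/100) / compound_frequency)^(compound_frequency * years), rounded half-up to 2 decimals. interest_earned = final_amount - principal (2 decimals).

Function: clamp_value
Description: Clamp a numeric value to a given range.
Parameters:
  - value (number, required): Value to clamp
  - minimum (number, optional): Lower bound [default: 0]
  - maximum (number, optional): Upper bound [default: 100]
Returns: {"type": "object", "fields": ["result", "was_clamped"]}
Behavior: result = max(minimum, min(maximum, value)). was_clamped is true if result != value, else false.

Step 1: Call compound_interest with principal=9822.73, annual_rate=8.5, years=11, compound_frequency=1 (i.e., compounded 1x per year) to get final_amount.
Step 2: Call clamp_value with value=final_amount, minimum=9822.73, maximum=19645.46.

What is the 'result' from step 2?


Step 1: compound_interest
  rate per period = 8.5/100/1 = 0.085 (keep full precision); periods = 1 * 11 = 11
  (1 + 0.085)^11 = 2.45316703
  final_amount = 9822.73 * 2.45316703 = 24096.797425 -> 24096.80
  interest_earned = 24096.80 - 9822.73 = 14274.07
  -> final_amount = 24096.8
Step 2: clamp_value(value=24096.8, minimum=9822.73, maximum=19645.46)
  result = max(9822.73, min(19645.46, 24096.8)) = max(9822.73, 19645.46) = 19645.46
  was_clamped = (19645.46 != 24096.8) = true
  -> result = 19645.46
19645.46


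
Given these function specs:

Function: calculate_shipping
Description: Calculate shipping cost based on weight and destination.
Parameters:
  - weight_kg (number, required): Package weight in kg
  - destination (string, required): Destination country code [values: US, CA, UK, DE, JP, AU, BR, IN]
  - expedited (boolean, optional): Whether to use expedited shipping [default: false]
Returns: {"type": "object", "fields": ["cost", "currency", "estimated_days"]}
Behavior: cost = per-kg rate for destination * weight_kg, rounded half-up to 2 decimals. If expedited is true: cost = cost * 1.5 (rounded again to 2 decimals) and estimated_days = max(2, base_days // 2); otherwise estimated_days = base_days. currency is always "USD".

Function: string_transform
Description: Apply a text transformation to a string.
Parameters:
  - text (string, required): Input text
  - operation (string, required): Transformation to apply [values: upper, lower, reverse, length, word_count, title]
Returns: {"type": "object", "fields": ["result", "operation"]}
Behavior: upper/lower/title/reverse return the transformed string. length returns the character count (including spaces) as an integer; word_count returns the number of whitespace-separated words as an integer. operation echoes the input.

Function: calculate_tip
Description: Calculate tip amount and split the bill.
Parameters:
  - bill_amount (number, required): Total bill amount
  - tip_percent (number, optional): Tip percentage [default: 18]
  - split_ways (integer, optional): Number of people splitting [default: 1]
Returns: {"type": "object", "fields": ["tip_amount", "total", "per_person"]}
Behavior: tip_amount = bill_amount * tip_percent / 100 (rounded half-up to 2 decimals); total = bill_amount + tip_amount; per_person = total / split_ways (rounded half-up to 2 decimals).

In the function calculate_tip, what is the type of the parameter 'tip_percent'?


The calculate_tip spec declares:
  - tip_percent (number, optional): Tip percentage [default: 18]
Type:
number


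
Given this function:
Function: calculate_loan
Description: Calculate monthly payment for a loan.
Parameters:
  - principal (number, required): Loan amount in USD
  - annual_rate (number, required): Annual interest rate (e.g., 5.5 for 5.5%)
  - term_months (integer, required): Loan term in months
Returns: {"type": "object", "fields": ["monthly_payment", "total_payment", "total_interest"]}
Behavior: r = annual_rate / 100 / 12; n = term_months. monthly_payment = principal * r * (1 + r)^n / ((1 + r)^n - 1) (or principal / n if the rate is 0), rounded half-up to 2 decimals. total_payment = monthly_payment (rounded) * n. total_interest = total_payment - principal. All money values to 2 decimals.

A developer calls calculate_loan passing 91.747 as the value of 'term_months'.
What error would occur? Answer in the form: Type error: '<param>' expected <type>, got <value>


Spec: 'term_months' is declared as integer; 91.747 is a non-integer number.
Type error: 'term_months' expected integer, got 91.747


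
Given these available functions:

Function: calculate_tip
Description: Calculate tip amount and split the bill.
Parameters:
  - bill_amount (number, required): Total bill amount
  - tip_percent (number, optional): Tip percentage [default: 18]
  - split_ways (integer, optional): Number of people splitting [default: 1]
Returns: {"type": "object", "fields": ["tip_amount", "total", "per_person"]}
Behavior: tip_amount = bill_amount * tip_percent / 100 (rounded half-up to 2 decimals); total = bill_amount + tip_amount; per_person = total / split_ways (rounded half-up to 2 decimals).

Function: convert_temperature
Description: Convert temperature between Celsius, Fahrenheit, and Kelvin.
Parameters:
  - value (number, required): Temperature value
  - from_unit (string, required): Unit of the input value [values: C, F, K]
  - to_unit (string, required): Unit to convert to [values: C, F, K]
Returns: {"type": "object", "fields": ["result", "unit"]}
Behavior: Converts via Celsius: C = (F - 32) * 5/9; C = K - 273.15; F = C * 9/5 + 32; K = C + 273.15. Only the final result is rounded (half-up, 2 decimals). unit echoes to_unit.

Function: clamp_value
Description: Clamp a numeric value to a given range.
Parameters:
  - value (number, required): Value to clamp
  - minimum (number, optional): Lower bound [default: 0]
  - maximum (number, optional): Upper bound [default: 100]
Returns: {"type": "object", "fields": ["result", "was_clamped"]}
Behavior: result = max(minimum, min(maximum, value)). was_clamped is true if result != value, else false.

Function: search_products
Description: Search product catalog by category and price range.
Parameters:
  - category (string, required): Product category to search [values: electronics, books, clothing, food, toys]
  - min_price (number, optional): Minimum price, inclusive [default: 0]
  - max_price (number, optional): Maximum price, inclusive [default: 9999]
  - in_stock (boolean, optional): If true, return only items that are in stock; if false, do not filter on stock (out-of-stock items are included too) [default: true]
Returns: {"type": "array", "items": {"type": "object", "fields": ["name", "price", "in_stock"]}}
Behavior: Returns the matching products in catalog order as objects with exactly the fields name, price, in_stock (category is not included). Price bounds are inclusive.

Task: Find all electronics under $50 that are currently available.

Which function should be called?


The task needs a function whose description is: Search product catalog by category and price range.
search_products


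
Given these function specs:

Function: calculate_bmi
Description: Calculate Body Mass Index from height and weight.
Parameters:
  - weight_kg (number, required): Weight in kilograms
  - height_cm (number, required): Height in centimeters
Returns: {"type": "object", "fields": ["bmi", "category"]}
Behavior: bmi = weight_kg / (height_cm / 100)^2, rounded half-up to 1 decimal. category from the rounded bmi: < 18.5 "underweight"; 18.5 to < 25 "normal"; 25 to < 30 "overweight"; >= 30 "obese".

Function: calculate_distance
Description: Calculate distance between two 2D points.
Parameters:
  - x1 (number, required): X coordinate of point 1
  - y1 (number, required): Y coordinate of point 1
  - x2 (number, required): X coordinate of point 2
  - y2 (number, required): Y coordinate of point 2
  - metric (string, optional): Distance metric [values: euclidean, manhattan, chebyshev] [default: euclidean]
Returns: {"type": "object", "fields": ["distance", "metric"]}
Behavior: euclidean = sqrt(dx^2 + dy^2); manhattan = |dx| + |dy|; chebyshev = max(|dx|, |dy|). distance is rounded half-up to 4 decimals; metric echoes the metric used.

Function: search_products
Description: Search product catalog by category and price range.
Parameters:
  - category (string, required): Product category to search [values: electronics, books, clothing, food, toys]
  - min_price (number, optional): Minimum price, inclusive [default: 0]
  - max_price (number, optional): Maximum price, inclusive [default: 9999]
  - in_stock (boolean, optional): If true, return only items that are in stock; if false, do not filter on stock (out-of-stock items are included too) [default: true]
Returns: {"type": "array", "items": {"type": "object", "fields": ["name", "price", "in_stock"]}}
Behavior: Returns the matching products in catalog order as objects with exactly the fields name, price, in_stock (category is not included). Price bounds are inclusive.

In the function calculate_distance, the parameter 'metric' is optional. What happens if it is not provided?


The calculate_distance spec declares:
  - metric (string, optional): Distance metric [values: euclidean, manhattan, chebyshev] [default: euclidean]
It defaults to euclidean


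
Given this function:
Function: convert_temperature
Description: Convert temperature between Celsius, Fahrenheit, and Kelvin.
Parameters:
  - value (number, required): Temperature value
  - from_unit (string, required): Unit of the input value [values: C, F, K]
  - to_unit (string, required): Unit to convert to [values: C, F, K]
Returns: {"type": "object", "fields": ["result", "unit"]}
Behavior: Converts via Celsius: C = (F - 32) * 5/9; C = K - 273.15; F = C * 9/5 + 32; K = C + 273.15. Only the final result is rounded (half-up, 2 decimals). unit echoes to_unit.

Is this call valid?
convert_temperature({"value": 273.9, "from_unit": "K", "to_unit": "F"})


Checking all required parameters present and types match... All valid.
Valid


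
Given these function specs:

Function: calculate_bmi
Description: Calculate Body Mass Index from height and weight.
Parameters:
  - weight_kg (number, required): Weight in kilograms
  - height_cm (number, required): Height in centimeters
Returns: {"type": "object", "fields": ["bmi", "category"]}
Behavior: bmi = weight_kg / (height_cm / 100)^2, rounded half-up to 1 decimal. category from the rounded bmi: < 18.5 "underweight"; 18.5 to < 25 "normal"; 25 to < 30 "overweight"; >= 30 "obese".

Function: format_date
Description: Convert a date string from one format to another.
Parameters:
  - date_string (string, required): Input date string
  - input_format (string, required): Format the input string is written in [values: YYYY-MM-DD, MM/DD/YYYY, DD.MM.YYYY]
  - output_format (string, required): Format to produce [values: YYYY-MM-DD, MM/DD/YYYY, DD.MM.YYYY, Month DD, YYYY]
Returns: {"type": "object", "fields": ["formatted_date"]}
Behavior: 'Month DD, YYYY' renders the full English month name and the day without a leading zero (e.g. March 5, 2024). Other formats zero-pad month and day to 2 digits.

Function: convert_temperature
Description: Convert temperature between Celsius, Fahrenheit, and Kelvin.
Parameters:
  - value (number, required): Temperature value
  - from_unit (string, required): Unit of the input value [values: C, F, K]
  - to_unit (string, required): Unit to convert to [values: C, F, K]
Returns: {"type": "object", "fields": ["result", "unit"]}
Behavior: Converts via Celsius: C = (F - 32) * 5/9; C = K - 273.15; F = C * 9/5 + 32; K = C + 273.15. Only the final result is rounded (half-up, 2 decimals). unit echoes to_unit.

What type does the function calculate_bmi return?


The calculate_bmi spec declares Returns: {"type": "object", "fields": ["bmi", "category"]}
Type:
object
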